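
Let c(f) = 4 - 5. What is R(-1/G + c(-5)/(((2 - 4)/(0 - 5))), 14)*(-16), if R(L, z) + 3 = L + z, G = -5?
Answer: -696/5 ≈ -139.20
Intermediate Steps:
c(f) = -1
R(L, z) = -3 + L + z (R(L, z) = -3 + (L + z) = -3 + L + z)
R(-1/G + c(-5)/(((2 - 4)/(0 - 5))), 14)*(-16) = (-3 + (-1/(-5) - 1/((2 - 4)/(0 - 5))) + 14)*(-16) = (-3 + (-1*(-⅕) - 1/((-2/(-5)))) + 14)*(-16) = (-3 + (⅕ - 1/((-2*(-⅕)))) + 14)*(-16) = (-3 + (⅕ - 1/⅖) + 14)*(-16) = (-3 + (⅕ - 1*5/2) + 14)*(-16) = (-3 + (⅕ - 5/2) + 14)*(-16) = (-3 - 23/10 + 14)*(-16) = (87/10)*(-16) = -696/5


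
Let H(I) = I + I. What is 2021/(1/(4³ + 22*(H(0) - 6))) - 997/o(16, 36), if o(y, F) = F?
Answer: -4948405/36 ≈ -1.3746e+5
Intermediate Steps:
H(I) = 2*I
2021/(1/(4³ + 22*(H(0) - 6))) - 997/o(16, 36) = 2021/(1/(4³ + 22*(2*0 - 6))) - 997/36 = 2021/(1/(64 + 22*(0 - 6))) - 997*1/36 = 2021/(1/(64 + 22*(-6))) - 997/36 = 2021/(1/(64 - 132)) - 997/36 = 2021/(1/(-68)) - 997/36 = 2021/(-1/68) - 997/36 = 2021*(-68) - 997/36 = -137428 - 997/36 = -4948405/36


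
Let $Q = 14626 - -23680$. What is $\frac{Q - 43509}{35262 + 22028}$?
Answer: $- \frac{5203}{57290} \approx -0.090819$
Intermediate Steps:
$Q = 38306$ ($Q = 14626 + 23680 = 38306$)
$\frac{Q - 43509}{35262 + 22028} = \frac{38306 - 43509}{35262 + 22028} = - \frac{5203}{57290}$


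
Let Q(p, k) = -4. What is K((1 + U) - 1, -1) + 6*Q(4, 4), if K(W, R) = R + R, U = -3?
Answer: -26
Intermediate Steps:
K(W, R) = 2*R
K((1 + U) - 1, -1) + 6*Q(4, 4) = 2*(-1) + 6*(-4) = -2 - 24 = -26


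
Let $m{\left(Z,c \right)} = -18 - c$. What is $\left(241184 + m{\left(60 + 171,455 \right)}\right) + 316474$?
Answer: $557185$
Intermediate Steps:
$\left(241184 + m{\left(60 + 171,455 \right)}\right) + 316474 = \left(241184 - 473\right) + 316474 = 240711 + 316474 = 557185$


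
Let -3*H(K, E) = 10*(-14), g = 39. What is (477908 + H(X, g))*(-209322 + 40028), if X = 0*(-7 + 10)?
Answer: -242744572016/3 ≈ -8.0915e+10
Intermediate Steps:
X = 0 (X = 0*3 = 0)
H(K, E) = 140/3 (H(K, E) = -10*(-14)/3 = -⅓*(-140) = 140/3)
(477908 + H(X, g))*(-209322 + 40028) = (477908 + 140/3)*(-209322 + 40028) = (1433864/3)*(-169294) = -242744572016/3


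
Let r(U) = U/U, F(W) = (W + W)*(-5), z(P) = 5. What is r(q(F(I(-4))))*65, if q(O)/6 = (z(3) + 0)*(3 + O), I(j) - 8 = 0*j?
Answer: 65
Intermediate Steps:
I(j) = 8 (I(j) = 8 + 0*j = 8 + 0 = 8)
F(W) = -10*W (F(W) = (2*W)*(-5) = -10*W)
q(O) = 90 + 30*O (q(O) = 6*((5 + 0)*(3 + O)) = 6*(5*(3 + O)) = 6*(15 + 5*O) = 90 + 30*O)
r(U) = 1
r(q(F(I(-4))))*65 = 1*65 = 65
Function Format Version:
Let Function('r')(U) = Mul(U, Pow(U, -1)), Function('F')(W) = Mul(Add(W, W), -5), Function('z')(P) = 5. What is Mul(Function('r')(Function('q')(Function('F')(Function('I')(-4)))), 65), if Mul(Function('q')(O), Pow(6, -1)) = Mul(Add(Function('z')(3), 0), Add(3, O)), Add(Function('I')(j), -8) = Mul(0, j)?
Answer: 65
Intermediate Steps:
Function('I')(j) = 8 (Function('I')(j) = Add(8, Mul(0, j)) = Add(8, 0) = 8)
Function('F')(W) = Mul(-10, W) (Function('F')(W) = Mul(Mul(2, W), -5) = Mul(-10, W))
Function('q')(O) = Add(90, Mul(30, O)) (Function('q')(O) = Mul(6, Mul(Add(5, 0), Add(3, O))) = Mul(6, Mul(5, Add(3, O))) = Mul(6, Add(15, Mul(5, O))) = Add(90, Mul(30, O)))
Function('r')(U) = 1
Mul(Function('r')(Function('q')(Function('F')(Function('I')(-4)))), 65) = Mul(1, 65) = 65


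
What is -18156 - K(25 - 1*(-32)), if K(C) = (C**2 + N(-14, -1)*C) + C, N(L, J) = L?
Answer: -20664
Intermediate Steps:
K(C) = C**2 - 13*C (K(C) = (C**2 - 14*C) + C = C**2 - 13*C)
-18156 - K(25 - 1*(-32)) = -18156 - (25 - 1*(-32))*(-13 + (25 - 1*(-32))) = -18156 - (25 + 32)*(-13 + (25 + 32)) = -18156 - 57*(-13 + 57) = -18156 - 57*44 = -18156 - 1*2508 = -18156 - 2508 = -20664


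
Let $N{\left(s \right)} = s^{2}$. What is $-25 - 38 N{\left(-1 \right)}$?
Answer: $-63$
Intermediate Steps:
$-25 - 38 N{\left(-1 \right)} = -25 - 38 \left(-1\right)^{2} = -25 - 38 = -63$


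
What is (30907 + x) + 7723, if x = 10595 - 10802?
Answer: 38423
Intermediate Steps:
x = -207
(30907 + x) + 7723 = (30907 - 207) + 7723 = 30700 + 7723 = 38423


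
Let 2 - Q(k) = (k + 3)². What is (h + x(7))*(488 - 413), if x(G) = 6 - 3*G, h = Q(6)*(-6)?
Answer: 34425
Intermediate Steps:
Q(k) = 2 - (3 + k)² (Q(k) = 2 - (k + 3)² = 2 - (3 + k)²)
h = 474 (h = (2 - (3 + 6)²)*(-6) = (2 - 1*9²)*(-6) = (2 - 1*81)*(-6) = (2 - 81)*(-6) = -79*(-6) = 474)
(h + x(7))*(488 - 413) = (474 + (6 - 3*7))*(488 - 413) = (474 + (6 - 21))*75 = (474 - 15)*75 = 459*75 = 34425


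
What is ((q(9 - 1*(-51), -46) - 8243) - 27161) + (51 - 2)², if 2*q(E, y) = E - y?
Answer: -32950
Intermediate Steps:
q(E, y) = E/2 - y/2 (q(E, y) = (E - y)/2 = E/2 - y/2)
((q(9 - 1*(-51), -46) - 8243) - 27161) + (51 - 2)² = ((((9 - 1*(-51))/2 - ½*(-46)) - 8243) - 27161) + (51 - 2)² = ((((9 + 51)/2 + 23) - 8243) - 27161) + 49² = ((((½)*60 + 23) - 8243) - 27161) + 2401 = (((30 + 23) - 8243) - 27161) + 2401 = ((53 - 8243) - 27161) + 2401 = (-8190 - 27161) + 2401 = -35351 + 2401 = -32950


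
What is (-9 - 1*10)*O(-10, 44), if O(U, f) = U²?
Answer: -1900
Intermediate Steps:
(-9 - 1*10)*O(-10, 44) = (-9 - 1*10)*(-10)² = (-9 - 10)*100 = -19*100 = -1900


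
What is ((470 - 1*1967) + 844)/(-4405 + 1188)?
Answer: 653/3217 ≈ 0.20298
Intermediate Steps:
((470 - 1*1967) + 844)/(-4405 + 1188) = ((470 - 1967) + 844)/(-3217) = (-1497 + 844)*(-1/3217) = -653*(-1/3217) = 653/3217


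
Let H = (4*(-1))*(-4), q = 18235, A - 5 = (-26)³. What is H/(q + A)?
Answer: 2/83 ≈ 0.024096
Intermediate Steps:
A = -17571 (A = 5 + (-26)³ = 5 - 17576 = -17571)
H = 16 (H = -4*(-4) = 16)
H/(q + A) = 16/(18235 - 17571) = 16/664 = (1/664)*16 = 2/83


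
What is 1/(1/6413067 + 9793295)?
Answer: 6413067/62805056985766 ≈ 1.0211e-7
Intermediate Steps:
1/(1/6413067 + 9793295) = 1/(62805056985766/6413067) = 6413067/62805056985766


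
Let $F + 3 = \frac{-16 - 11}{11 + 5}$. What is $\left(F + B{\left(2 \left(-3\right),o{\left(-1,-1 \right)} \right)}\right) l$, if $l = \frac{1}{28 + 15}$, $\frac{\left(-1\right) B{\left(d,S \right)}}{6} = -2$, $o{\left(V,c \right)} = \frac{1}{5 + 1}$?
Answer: $\frac{117}{688} \approx 0.17006$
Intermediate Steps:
$o{\left(V,c \right)} = \frac{1}{6}$
$B{\left(d,S \right)} = 12$ ($B{\left(d,S \right)} = \left(-6\right) \left(-2\right) = 12$)
$F = - \frac{75}{16}$ ($F = -3 + \frac{-16 - 11}{11 + 5} = -3 - \frac{27}{16} = - \frac{75}{16} \approx -4.6875$)
$l = \frac{1}{43} \approx 0.023256$
$\left(F + B{\left(2 \left(-3\right),o{\left(-1,-1 \right)} \right)}\right) l = \left(- \frac{75}{16} + 12\right) \frac{1}{43} = \frac{117}{16} \cdot \frac{1}{43} = \frac{117}{688}$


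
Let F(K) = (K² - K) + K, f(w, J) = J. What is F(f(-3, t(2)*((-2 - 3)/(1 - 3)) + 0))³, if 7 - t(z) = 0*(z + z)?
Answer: 1838265625/64 ≈ 2.8723e+7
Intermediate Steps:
t(z) = 7 (t(z) = 7 - 0*(z + z) = 7 - 0*2*z = 7 - 1*0 = 7 + 0 = 7)
F(K) = K²
F(f(-3, t(2)*((-2 - 3)/(1 - 3)) + 0))³ = ((7*((-2 - 3)/(1 - 3)) + 0)²)³ = ((7*(-5/(-2)) + 0)²)³ = ((7*(-5*(-½)) + 0)²)³ = ((7*(5/2) + 0)²)³ = ((35/2 + 0)²)³ = ((35/2)²)³ = (1225/4)³ = 1838265625/64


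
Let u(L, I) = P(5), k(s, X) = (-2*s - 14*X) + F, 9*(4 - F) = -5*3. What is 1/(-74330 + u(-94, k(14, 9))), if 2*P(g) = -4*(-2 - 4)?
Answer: -1/74318 ≈ -1.3456e-5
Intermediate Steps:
F = 17/3 (F = 4 - (-5)*3/9 = 4 - 1/9*(-15) = 4 + 5/3 = 17/3 ≈ 5.6667)
P(g) = 12 (P(g) = (-4*(-2 - 4))/2 = (-4*(-6))/2 = (1/2)*24 = 12)
k(s, X) = 17/3 - 14*X - 2*s (k(s, X) = (-2*s - 14*X) + 17/3 = (-14*X - 2*s) + 17/3 = 17/3 - 14*X - 2*s)
u(L, I) = 12
1/(-74330 + u(-94, k(14, 9))) = 1/(-74330 + 12) = 1/(-74318) = -1/74318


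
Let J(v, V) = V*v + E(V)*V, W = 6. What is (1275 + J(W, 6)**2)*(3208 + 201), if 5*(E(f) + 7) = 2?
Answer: 109766391/25 ≈ 4.3907e+6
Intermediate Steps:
E(f) = -33/5 (E(f) = -7 + (1/5)*2 = -7 + 2/5 = -33/5)
J(v, V) = -33*V/5 + V*v (J(v, V) = V*v - 33*V/5 = -33*V/5 + V*v)
(1275 + J(W, 6)**2)*(3208 + 201) = (1275 + ((1/5)*6*(-33 + 5*6))**2)*(3208 + 201) = (1275 + ((1/5)*6*(-33 + 30))**2)*3409 = (1275 + ((1/5)*6*(-3))**2)*3409 = (1275 + (-18/5)**2)*3409 = (1275 + 324/25)*3409 = (32199/25)*3409 = 109766391/25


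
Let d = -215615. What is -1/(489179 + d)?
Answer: -1/273564 ≈ -3.6555e-6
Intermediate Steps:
-1/(489179 + d) = -1/(489179 - 215615) = -1/273564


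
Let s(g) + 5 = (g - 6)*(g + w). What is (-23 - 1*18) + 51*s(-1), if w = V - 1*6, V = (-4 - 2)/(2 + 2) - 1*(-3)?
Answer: 3335/2 ≈ 1667.5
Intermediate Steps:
V = 3/2 (V = -6/4 + 3 = -6*¼ + 3 = -3/2 + 3 = 3/2 ≈ 1.5000)
w = -9/2 (w = 3/2 - 1*6 = 3/2 - 6 = -9/2 ≈ -4.5000)
s(g) = -5 + (-6 + g)*(-9/2 + g) (s(g) = -5 + (g - 6)*(g - 9/2) = -5 + (-6 + g)*(-9/2 + g))
(-23 - 1*18) + 51*s(-1) = (-23 - 1*18) + 51*(22 + (-1)² - 21/2*(-1)) = (-23 - 18) + 51*(22 + 1 + 21/2) = -41 + 51*(67/2) = -41 + 3417/2 = 3335/2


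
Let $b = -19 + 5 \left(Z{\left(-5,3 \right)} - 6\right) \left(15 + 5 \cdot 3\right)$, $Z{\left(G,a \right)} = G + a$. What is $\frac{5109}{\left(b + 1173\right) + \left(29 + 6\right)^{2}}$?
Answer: $\frac{13}{3} \approx 4.3333$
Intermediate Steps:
$b = -1219$ ($b = -19 + 5 \left(\left(-5 + 3\right) - 6\right) \left(15 + 5 \cdot 3\right) = -19 + 5 \left(-2 - 6\right) \left(15 + 15\right) = -19 + 5 \left(\left(-8\right) 30\right) = -19 + 5 \left(-240\right) = -19 - 1200 = -1219$)
$\frac{5109}{\left(b + 1173\right) + \left(29 + 6\right)^{2}} = \frac{5109}{\left(-1219 + 1173\right) + \left(29 + 6\right)^{2}} = \frac{5109}{-46 + 35^{2}} = \frac{5109}{-46 + 1225} = \frac{5109}{1179} = 5109 \cdot \frac{1}{1179} = \frac{13}{3}$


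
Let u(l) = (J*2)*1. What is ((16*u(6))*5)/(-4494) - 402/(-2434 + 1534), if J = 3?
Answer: 38183/112350 ≈ 0.33986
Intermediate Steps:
u(l) = 6 (u(l) = (3*2)*1 = 6*1 = 6)
((16*u(6))*5)/(-4494) - 402/(-2434 + 1534) = ((16*6)*5)/(-4494) - 402/(-2434 + 1534) = (96*5)*(-1/4494) - 402/(-900) = 480*(-1/4494) - 402*(-1/900) = -80/749 + 67/150 = 38183/112350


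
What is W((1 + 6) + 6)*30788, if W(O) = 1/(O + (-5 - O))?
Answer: -30788/5 ≈ -6157.6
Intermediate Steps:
W(O) = -⅕ (W(O) = 1/(-5) = -⅕)
W((1 + 6) + 6)*30788 = -⅕*30788 = -30788/5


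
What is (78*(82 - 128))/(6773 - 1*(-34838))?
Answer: -3588/41611 ≈ -0.086227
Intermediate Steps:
(78*(82 - 128))/(6773 - 1*(-34838)) = (78*(-46))/(6773 + 34838) = -3588/41611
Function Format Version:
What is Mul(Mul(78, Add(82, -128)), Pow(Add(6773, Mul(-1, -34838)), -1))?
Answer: Rational(-3588, 41611) ≈ -0.086227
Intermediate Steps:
Mul(Mul(78, Add(82, -128)), Pow(Add(6773, Mul(-1, -34838)), -1)) = Mul(Mul(78, -46), Pow(Add(6773, 34838), -1)) = Mul(-3588, Pow(41611, -1)) = Mul(-3588, Rational(1, 41611)) = Rational(-3588, 41611)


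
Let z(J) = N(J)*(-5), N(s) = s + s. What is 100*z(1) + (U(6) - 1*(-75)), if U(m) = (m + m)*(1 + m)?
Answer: -841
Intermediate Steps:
N(s) = 2*s
U(m) = 2*m*(1 + m) (U(m) = (2*m)*(1 + m) = 2*m*(1 + m))
z(J) = -10*J (z(J) = (2*J)*(-5) = -10*J)
100*z(1) + (U(6) - 1*(-75)) = 100*(-10*1) + (2*6*(1 + 6) - 1*(-75)) = 100*(-10) + (2*6*7 + 75) = -1000 + (84 + 75) = -1000 + 159 = -841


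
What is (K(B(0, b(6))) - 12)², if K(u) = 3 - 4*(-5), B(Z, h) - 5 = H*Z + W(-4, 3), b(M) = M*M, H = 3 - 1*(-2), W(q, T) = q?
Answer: 121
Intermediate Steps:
H = 5 (H = 3 + 2 = 5)
b(M) = M²
B(Z, h) = 1 + 5*Z (B(Z, h) = 5 + (5*Z - 4) = 5 + (-4 + 5*Z) = 1 + 5*Z)
K(u) = 23 (K(u) = 3 + 20 = 23)
(K(B(0, b(6))) - 12)² = (23 - 12)² = 11² = 121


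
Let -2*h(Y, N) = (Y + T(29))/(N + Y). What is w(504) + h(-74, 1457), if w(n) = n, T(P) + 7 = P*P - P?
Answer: 1393333/2766 ≈ 503.74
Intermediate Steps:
T(P) = -7 + P**2 - P (T(P) = -7 + (P*P - P) = -7 + (P**2 - P) = -7 + P**2 - P)
h(Y, N) = -(805 + Y)/(2*(N + Y)) (h(Y, N) = -(Y + (-7 + 29**2 - 1*29))/(2*(N + Y)) = -(Y + (-7 + 841 - 29))/(2*(N + Y)) = -(Y + 805)/(2*(N + Y)) = -(805 + Y)/(2*(N + Y)))
w(504) + h(-74, 1457) = 504 + (-805 - 1*(-74))/(2*(1457 - 74)) = 504 + (1/2)*(-805 + 74)/1383 = 504 + (1/2)*(1/1383)*(-731) = 504 - 731/2766 = 1393333/2766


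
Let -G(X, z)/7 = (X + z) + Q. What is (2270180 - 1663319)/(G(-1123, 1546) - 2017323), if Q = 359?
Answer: -606861/2022797 ≈ -0.30001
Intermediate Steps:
G(X, z) = -2513 - 7*X - 7*z (G(X, z) = -7*((X + z) + 359) = -7*(359 + X + z) = -2513 - 7*X - 7*z)
(2270180 - 1663319)/(G(-1123, 1546) - 2017323) = (2270180 - 1663319)/((-2513 - 7*(-1123) - 7*1546) - 2017323) = 606861/((-2513 + 7861 - 10822) - 2017323) = 606861/(-5474 - 2017323) = 606861/(-2022797) = 606861*(-1/2022797) = -606861/2022797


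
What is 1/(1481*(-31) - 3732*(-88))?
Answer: 1/282505 ≈ 3.5398e-6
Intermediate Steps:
1/(1481*(-31) - 3732*(-88)) = 1/(-45911 + 328416) = 1/282505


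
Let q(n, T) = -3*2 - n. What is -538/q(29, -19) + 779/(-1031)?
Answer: 527413/36085 ≈ 14.616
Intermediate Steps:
q(n, T) = -6 - n
-538/q(29, -19) + 779/(-1031) = -538/(-6 - 1*29) + 779/(-1031) = -538/(-6 - 29) + 779*(-1/1031) = -538/(-35) - 779/1031 = -538*(-1/35) - 779/1031 = 538/35 - 779/1031 = 527413/36085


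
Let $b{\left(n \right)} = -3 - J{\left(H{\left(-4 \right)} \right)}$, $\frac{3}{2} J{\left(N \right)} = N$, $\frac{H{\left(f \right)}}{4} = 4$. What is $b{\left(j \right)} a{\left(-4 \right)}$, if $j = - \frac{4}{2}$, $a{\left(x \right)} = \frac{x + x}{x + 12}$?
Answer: $\frac{41}{3} \approx 13.667$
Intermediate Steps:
$a{\left(x \right)} = \frac{2 x}{12 + x}$
$H{\left(f \right)} = 16$ ($H{\left(f \right)} = 4 \cdot 4 = 16$)
$J{\left(N \right)} = \frac{2 N}{3}$
$j = -2$ ($j = \left(-4\right) \frac{1}{2} = -2$)
$b{\left(n \right)} = - \frac{41}{3}$ ($b{\left(n \right)} = -3 - \frac{2}{3} \cdot 16 = -3 - \frac{32}{3} = - \frac{41}{3}$)
$b{\left(j \right)} a{\left(-4 \right)} = - \frac{41 \cdot 2 \left(-4\right) \frac{1}{12 - 4}}{3} = - \frac{41 \cdot 2 \left(-4\right) \frac{1}{8}}{3} = \left(- \frac{41}{3}\right) \left(-1\right) = \frac{41}{3}$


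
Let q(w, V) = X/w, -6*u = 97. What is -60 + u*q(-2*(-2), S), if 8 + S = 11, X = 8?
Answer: -277/3 ≈ -92.333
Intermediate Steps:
S = 3 (S = -8 + 11 = 3)
u = -97/6 (u = -⅙*97 = -97/6 ≈ -16.167)
q(w, V) = 8/w
-60 + u*q(-2*(-2), S) = -60 - 388/(3*((-2*(-2)))) = -60 - 388/(3*4) = -60 - 97/6*2 = -60 - 97/3 = -277/3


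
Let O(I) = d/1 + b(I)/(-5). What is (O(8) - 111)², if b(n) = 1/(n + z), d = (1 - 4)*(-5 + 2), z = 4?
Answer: 37466641/3600 ≈ 10407.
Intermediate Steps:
d = 9 (d = -3*(-3) = 9)
b(n) = 1/(4 + n) (b(n) = 1/(n + 4) = 1/(4 + n))
O(I) = 9 - 1/(5*(4 + I)) (O(I) = 9/1 + 1/((4 + I)*(-5)) = 9*1 - ⅕/(4 + I) = 9 - 1/(5*(4 + I)))
(O(8) - 111)² = ((179 + 45*8)/(5*(4 + 8)) - 111)² = ((⅕)*(179 + 360)/12 - 111)² = ((⅕)*(1/12)*539 - 111)² = (539/60 - 111)² = (-6121/60)² = 37466641/3600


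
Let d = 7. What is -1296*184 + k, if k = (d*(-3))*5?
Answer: -238569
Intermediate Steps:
k = -105 (k = (7*(-3))*5 = -21*5 = -105)
-1296*184 + k = -1296*184 - 105 = -238464 - 105 = -238569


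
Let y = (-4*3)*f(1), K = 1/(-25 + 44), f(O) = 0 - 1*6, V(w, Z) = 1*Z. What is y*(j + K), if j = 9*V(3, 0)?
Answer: 72/19 ≈ 3.7895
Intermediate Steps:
V(w, Z) = Z
f(O) = -6 (f(O) = 0 - 6 = -6)
K = 1/19 ≈ 0.052632
y = 72 (y = -4*3*(-6) = -12*(-6) = 72)
j = 0 (j = 9*0 = 0)
y*(j + K) = 72*(0 + 1/19) = 72*(1/19) = 72/19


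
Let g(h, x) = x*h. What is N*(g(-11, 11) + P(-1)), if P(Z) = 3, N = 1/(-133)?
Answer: 118/133 ≈ 0.88722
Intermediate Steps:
N = -1/133 ≈ -0.0075188
g(h, x) = h*x
N*(g(-11, 11) + P(-1)) = -(-11*11 + 3)/133 = -(-121 + 3)/133 = -1/133*(-118) = 118/133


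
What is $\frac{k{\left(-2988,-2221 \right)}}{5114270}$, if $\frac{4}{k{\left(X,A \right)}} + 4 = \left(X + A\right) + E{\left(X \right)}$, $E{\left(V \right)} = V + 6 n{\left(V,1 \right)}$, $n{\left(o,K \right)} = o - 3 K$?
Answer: $- \frac{2}{66861408845} \approx -2.9913 \cdot 10^{-11}$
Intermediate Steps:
$E{\left(V \right)} = -18 + 7 V$ ($E{\left(V \right)} = V + 6 \left(V - 3\right) = V + 6 \left(-3 + V\right) = V + \left(-18 + 6 V\right) = -18 + 7 V$)
$k{\left(X,A \right)} = \frac{4}{-22 + A + 8 X}$ ($k{\left(X,A \right)} = \frac{4}{-4 + \left(\left(X + A\right) + \left(-18 + 7 X\right)\right)} = \frac{4}{-4 + \left(\left(A + X\right) + \left(-18 + 7 X\right)\right)} = \frac{4}{-4 + \left(-18 + A + 8 X\right)} = \frac{4}{-22 + A + 8 X}$)
$\frac{k{\left(-2988,-2221 \right)}}{5114270} = \frac{4 \frac{1}{-22 - 2221 + 8 \left(-2988\right)}}{5114270} = \frac{4}{-22 - 2221 - 23904} \cdot \frac{1}{5114270} = \frac{4}{-26147} \cdot \frac{1}{5114270} = 4 \left(- \frac{1}{26147}\right) \frac{1}{5114270} = \left(- \frac{4}{26147}\right) \frac{1}{5114270} = - \frac{2}{66861408845}$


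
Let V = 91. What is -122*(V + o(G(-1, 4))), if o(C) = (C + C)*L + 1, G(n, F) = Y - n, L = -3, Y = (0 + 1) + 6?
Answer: -5368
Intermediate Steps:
Y = 7 (Y = 1 + 6 = 7)
G(n, F) = 7 - n
o(C) = 1 - 6*C (o(C) = (C + C)*(-3) + 1 = (2*C)*(-3) + 1 = -6*C + 1 = 1 - 6*C)
-122*(V + o(G(-1, 4))) = -122*(91 + (1 - 6*(7 - 1*(-1)))) = -122*(91 + (1 - 6*(7 + 1))) = -122*(91 + (1 - 6*8)) = -122*(91 + (1 - 48)) = -122*(91 - 47) = -122*44 = -5368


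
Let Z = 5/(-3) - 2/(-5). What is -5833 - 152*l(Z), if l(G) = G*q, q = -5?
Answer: -20387/3 ≈ -6795.7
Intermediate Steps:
Z = -19/15 (Z = 5*(-1/3) - 2*(-1/5) = -5/3 + 2/5 = -19/15 ≈ -1.2667)
l(G) = -5*G (l(G) = G*(-5) = -5*G)
-5833 - 152*l(Z) = -5833 - 152*(-5*(-19/15)) = -5833 - 152*19/3 = -5833 - 1*2888/3 = -5833 - 2888/3 = -20387/3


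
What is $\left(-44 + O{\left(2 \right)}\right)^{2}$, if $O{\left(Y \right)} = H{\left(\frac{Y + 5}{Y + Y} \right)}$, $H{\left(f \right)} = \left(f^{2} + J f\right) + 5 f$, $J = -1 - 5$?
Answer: $\frac{466489}{256} \approx 1822.2$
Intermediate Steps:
$J = -6$
$H{\left(f \right)} = f^{2} - f$ ($H{\left(f \right)} = \left(f^{2} - 6 f\right) + 5 f = f^{2} - f$)
$O{\left(Y \right)} = \frac{\left(-1 + \frac{5 + Y}{2 Y}\right) \left(5 + Y\right)}{2 Y}$ ($O{\left(Y \right)} = \frac{Y + 5}{Y + Y} \left(-1 + \frac{Y + 5}{Y + Y}\right) = \frac{5 + Y}{2 Y} \left(-1 + \frac{5 + Y}{2 Y}\right) = \frac{\left(-1 + \frac{5 + Y}{2 Y}\right) \left(5 + Y\right)}{2 Y}$)
$\left(-44 + O{\left(2 \right)}\right)^{2} = \left(-44 + \frac{25 - 2^{2}}{4 \cdot 4}\right)^{2} = \left(-44 + \frac{1}{4} \cdot \frac{1}{4} \left(25 - 4\right)\right)^{2} = \left(-44 + \frac{1}{4} \cdot \frac{1}{4} \cdot 21\right)^{2} = \left(-44 + \frac{21}{16}\right)^{2} = \left(- \frac{683}{16}\right)^{2} = \frac{466489}{256}$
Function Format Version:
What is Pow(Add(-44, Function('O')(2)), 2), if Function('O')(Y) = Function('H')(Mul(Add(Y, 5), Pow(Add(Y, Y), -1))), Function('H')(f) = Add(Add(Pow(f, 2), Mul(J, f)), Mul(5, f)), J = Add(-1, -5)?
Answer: Rational(466489, 256) ≈ 1822.2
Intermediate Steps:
J = -6
Function('H')(f) = Add(Pow(f, 2), Mul(-1, f)) (Function('H')(f) = Add(Add(Pow(f, 2), Mul(-6, f)), Mul(5, f)) = Add(Pow(f, 2), Mul(-1, f)))
Function('O')(Y) = Mul(Rational(1, 2), Pow(Y, -1), Add(-1, Mul(Rational(1, 2), Pow(Y, -1), Add(5, Y))), Add(5, Y)) (Function('O')(Y) = Mul(Mul(Add(Y, 5), Pow(Add(Y, Y), -1)), Add(-1, Mul(Add(Y, 5), Pow(Add(Y, Y), -1)))) = Mul(Mul(Add(5, Y), Pow(Mul(2, Y), -1)), Add(-1, Mul(Add(5, Y), Pow(Mul(2, Y), -1)))) = Mul(Mul(Add(5, Y), Mul(Rational(1, 2), Pow(Y, -1))), Add(-1, Mul(Add(5, Y), Mul(Rational(1, 2), Pow(Y, -1))))) = Mul(Mul(Rational(1, 2), Pow(Y, -1), Add(5, Y)), Add(-1, Mul(Rational(1, 2), Pow(Y, -1), Add(5, Y)))) = Mul(Rational(1, 2), Pow(Y, -1), Add(-1, Mul(Rational(1, 2), Pow(Y, -1), Add(5, Y))), Add(5, Y)))
Pow(Add(-44, Function('O')(2)), 2) = Pow(Add(-44, Mul(Rational(1, 4), Pow(2, -2), Add(25, Mul(-1, Pow(2, 2))))), 2) = Pow(Add(-44, Mul(Rational(1, 4), Rational(1, 4), Add(25, Mul(-1, 4)))), 2) = Pow(Add(-44, Mul(Rational(1, 4), Rational(1, 4), Add(25, -4))), 2) = Pow(Add(-44, Mul(Rational(1, 4), Rational(1, 4), 21)), 2) = Pow(Add(-44, Rational(21, 16)), 2) = Pow(Rational(-683, 16), 2) = Rational(466489, 256)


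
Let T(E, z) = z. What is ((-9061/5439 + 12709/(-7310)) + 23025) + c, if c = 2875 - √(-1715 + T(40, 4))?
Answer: 1029625070839/39759090 - I*√1711 ≈ 25897.0 - 41.364*I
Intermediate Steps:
c = 2875 - I*√1711 (c = 2875 - √(-1715 + 4) = 2875 - √(-1711) = 2875 - I*√1711 ≈ 2875.0 - 41.364*I)
((-9061/5439 + 12709/(-7310)) + 23025) + c = ((-9061/5439 + 12709/(-7310)) + 23025) + (2875 - I*√1711) = ((-9061*1/5439 + 12709*(-1/7310)) + 23025) + (2875 - I*√1711) = ((-9061/5439 - 12709/7310) + 23025) + (2875 - I*√1711) = (-135360161/39759090 + 23025) + (2875 - I*√1711) = 915317687089/39759090 + (2875 - I*√1711) = 1029625070839/39759090 - I*√1711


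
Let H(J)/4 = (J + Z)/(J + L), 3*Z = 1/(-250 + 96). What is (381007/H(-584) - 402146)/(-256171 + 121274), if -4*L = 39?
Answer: 658990915537/291171397384 ≈ 2.2632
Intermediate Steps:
L = -39/4 (L = -¼*39 = -39/4 ≈ -9.7500)
Z = -1/462 (Z = 1/(3*(-250 + 96)) = (⅓)/(-154) = (⅓)*(-1/154) = -1/462 ≈ -0.0021645)
H(J) = 4*(-1/462 + J)/(-39/4 + J) (H(J) = 4*((J - 1/462)/(J - 39/4)) = 4*((-1/462 + J)/(-39/4 + J)) = 4*(-1/462 + J)/(-39/4 + J))
(381007/H(-584) - 402146)/(-256171 + 121274) = (381007/((8*(-1 + 462*(-584))/(231*(-39 + 4*(-584))))) - 402146)/(-256171 + 121274) = (381007/((8*(-1 - 269808)/(231*(-39 - 2336)))) - 402146)/(-134897) = (381007/(((8/231)*(-269809)/(-2375))) - 402146)*(-1/134897) = (381007/(((8/231)*(-1/2375)*(-269809))) - 402146)*(-1/134897) = (381007/(2158472/548625) - 402146)*(-1/134897) = (381007*(548625/2158472) - 402146)*(-1/134897) = (209029965375/2158472 - 402146)*(-1/134897) = -658990915537/2158472*(-1/134897) = 658990915537/291171397384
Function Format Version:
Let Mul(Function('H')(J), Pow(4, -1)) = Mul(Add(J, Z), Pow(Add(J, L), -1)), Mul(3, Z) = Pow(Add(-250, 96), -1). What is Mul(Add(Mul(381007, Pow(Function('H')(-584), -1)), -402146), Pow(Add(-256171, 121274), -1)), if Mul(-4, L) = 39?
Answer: Rational(658990915537, 291171397384) ≈ 2.2632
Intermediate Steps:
L = Rational(-39, 4) (L = Mul(Rational(-1, 4), 39) = Rational(-39, 4) ≈ -9.7500)
Z = Rational(-1, 462) (Z = Mul(Rational(1, 3), Pow(Add(-250, 96), -1)) = Mul(Rational(1, 3), Pow(-154, -1)) = Mul(Rational(1, 3), Rational(-1, 154)) = Rational(-1, 462) ≈ -0.0021645)
Function('H')(J) = Mul(4, Pow(Add(Rational(-39, 4), J), -1), Add(Rational(-1, 462), J)) (Function('H')(J) = Mul(4, Mul(Add(J, Rational(-1, 462)), Pow(Add(J, Rational(-39, 4)), -1))) = Mul(4, Mul(Add(Rational(-1, 462), J), Pow(Add(Rational(-39, 4), J), -1))) = Mul(4, Mul(Pow(Add(Rational(-39, 4), J), -1), Add(Rational(-1, 462), J))) = Mul(4, Pow(Add(Rational(-39, 4), J), -1), Add(Rational(-1, 462), J)))
Mul(Add(Mul(381007, Pow(Function('H')(-584), -1)), -402146), Pow(Add(-256171, 121274), -1)) = Mul(Add(Mul(381007, Pow(Mul(Rational(8, 231), Pow(Add(-39, Mul(4, -584)), -1), Add(-1, Mul(462, -584))), -1)), -402146), Pow(Add(-256171, 121274), -1)) = Mul(Add(Mul(381007, Pow(Mul(Rational(8, 231), Pow(Add(-39, -2336), -1), Add(-1, -269808)), -1)), -402146), Pow(-134897, -1)) = Mul(Add(Mul(381007, Pow(Mul(Rational(8, 231), Pow(-2375, -1), -269809), -1)), -402146), Rational(-1, 134897)) = Mul(Add(Mul(381007, Pow(Mul(Rational(8, 231), Rational(-1, 2375), -269809), -1)), -402146), Rational(-1, 134897)) = Mul(Add(Mul(381007, Pow(Rational(2158472, 548625), -1)), -402146), Rational(-1, 134897)) = Mul(Add(Mul(381007, Rational(548625, 2158472)), -402146), Rational(-1, 134897)) = Mul(Add(Rational(209029965375, 2158472), -402146), Rational(-1, 134897)) = Mul(Rational(-658990915537, 2158472), Rational(-1, 134897)) = Rational(658990915537, 291171397384)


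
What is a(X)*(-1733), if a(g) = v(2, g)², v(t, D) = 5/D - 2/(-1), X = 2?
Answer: -140373/4 ≈ -35093.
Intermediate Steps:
v(t, D) = 2 + 5/D (v(t, D) = 5/D - 2*(-1) = 5/D + 2 = 2 + 5/D)
a(g) = (2 + 5/g)²
a(X)*(-1733) = ((5 + 2*2)²/2²)*(-1733) = ((5 + 4)²/4)*(-1733) = ((¼)*9²)*(-1733) = ((¼)*81)*(-1733) = (81/4)*(-1733) = -140373/4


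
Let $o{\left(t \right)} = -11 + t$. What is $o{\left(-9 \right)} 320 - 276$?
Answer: $-6676$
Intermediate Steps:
$o{\left(-9 \right)} 320 - 276 = \left(-11 - 9\right) 320 - 276 = \left(-20\right) 320 - 276 = -6400 - 276 = -6676$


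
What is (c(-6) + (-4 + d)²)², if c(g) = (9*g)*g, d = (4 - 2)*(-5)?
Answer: 270400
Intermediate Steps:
d = -10 (d = 2*(-5) = -10)
c(g) = 9*g²
(c(-6) + (-4 + d)²)² = (9*(-6)² + (-4 - 10)²)² = (9*36 + (-14)²)² = (324 + 196)² = 520² = 270400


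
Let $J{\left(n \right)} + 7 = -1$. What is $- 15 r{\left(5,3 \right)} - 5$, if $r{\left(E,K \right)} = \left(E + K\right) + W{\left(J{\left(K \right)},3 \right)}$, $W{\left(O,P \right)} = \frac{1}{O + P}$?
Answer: $-122$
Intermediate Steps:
$J{\left(n \right)} = -8$ ($J{\left(n \right)} = -7 - 1 = -8$)
$r{\left(E,K \right)} = - \frac{1}{5} + E + K$ ($r{\left(E,K \right)} = \left(E + K\right) + \frac{1}{-8 + 3} = \left(E + K\right) + \frac{1}{-5} = \left(E + K\right) - \frac{1}{5} = - \frac{1}{5} + E + K$)
$- 15 r{\left(5,3 \right)} - 5 = - 15 \left(- \frac{1}{5} + 5 + 3\right) - 5 = \left(-15\right) \frac{39}{5} - 5 = -117 - 5 = -122$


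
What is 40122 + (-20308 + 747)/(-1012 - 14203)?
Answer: 610475791/15215 ≈ 40123.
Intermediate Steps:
40122 + (-20308 + 747)/(-1012 - 14203) = 40122 - 19561/(-15215) = 40122 - 19561*(-1/15215) = 40122 + 19561/15215 = 610475791/15215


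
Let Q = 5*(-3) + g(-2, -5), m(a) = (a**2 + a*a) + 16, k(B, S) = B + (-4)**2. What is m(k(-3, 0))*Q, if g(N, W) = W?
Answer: -7080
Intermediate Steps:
k(B, S) = 16 + B (k(B, S) = B + 16 = 16 + B)
m(a) = 16 + 2*a**2 (m(a) = (a**2 + a**2) + 16 = 2*a**2 + 16 = 16 + 2*a**2)
Q = -20 (Q = 5*(-3) - 5 = -15 - 5 = -20)
m(k(-3, 0))*Q = (16 + 2*(16 - 3)**2)*(-20) = (16 + 2*13**2)*(-20) = (16 + 2*169)*(-20) = (16 + 338)*(-20) = 354*(-20) = -7080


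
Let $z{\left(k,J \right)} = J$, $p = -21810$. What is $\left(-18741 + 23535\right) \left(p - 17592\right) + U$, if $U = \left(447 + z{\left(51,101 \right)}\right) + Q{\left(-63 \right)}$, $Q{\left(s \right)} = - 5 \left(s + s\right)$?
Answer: $-188892010$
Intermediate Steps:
$Q{\left(s \right)} = - 10 s$ ($Q{\left(s \right)} = - 5 \cdot 2 s = - 10 s$)
$U = 1178$ ($U = \left(447 + 101\right) - -630 = 548 + 630 = 1178$)
$\left(-18741 + 23535\right) \left(p - 17592\right) + U = \left(-18741 + 23535\right) \left(-21810 - 17592\right) + 1178 = 4794 \left(-39402\right) + 1178 = -188893188 + 1178 = -188892010$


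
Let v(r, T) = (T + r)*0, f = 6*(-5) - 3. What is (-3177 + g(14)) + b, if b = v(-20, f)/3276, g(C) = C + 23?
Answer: -3140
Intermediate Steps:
f = -33 (f = -30 - 3 = -33)
v(r, T) = 0
g(C) = 23 + C
b = 0 (b = 0/3276 = 0*(1/3276) = 0)
(-3177 + g(14)) + b = (-3177 + (23 + 14)) + 0 = (-3177 + 37) + 0 = -3140 + 0 = -3140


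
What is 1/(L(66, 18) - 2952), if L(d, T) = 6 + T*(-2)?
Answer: -1/2982 ≈ -0.00033535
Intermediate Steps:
L(d, T) = 6 - 2*T
1/(L(66, 18) - 2952) = 1/((6 - 2*18) - 2952) = 1/((6 - 36) - 2952) = 1/(-30 - 2952) = 1/(-2982) = -1/2982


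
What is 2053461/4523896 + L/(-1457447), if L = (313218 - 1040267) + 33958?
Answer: 6128282176603/6593338653512 ≈ 0.92947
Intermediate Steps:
L = -693091 (L = -727049 + 33958 = -693091)
2053461/4523896 + L/(-1457447) = 2053461/4523896 - 693091/(-1457447) = 2053461*(1/4523896) - 693091*(-1/1457447) = 2053461/4523896 + 693091/1457447 = 6128282176603/6593338653512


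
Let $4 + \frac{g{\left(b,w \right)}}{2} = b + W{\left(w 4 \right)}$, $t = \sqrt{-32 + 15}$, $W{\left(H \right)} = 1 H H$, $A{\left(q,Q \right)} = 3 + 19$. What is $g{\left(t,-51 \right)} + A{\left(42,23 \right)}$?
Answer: $83246 + 2 i \sqrt{17} \approx 83246.0 + 8.2462 i$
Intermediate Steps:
$A{\left(q,Q \right)} = 22$
$W{\left(H \right)} = H^{2}$ ($W{\left(H \right)} = H H = H^{2}$)
$t = i \sqrt{17}$ ($t = \sqrt{-17} = i \sqrt{17} \approx 4.1231 i$)
$g{\left(b,w \right)} = -8 + 2 b + 32 w^{2}$ ($g{\left(b,w \right)} = -8 + 2 \left(b + \left(w 4\right)^{2}\right) = -8 + 2 \left(b + \left(4 w\right)^{2}\right) = -8 + 2 \left(b + 16 w^{2}\right) = -8 + \left(2 b + 32 w^{2}\right) = -8 + 2 b + 32 w^{2}$)
$g{\left(t,-51 \right)} + A{\left(42,23 \right)} = \left(-8 + 2 i \sqrt{17} + 32 \left(-51\right)^{2}\right) + 22 = \left(-8 + 2 i \sqrt{17} + 32 \cdot 2601\right) + 22 = \left(-8 + 2 i \sqrt{17} + 83232\right) + 22 = \left(83224 + 2 i \sqrt{17}\right) + 22 = 83246 + 2 i \sqrt{17}$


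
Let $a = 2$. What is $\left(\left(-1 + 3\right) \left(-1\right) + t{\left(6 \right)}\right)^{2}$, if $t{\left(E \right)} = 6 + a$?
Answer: $36$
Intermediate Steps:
$t{\left(E \right)} = 8$ ($t{\left(E \right)} = 6 + 2 = 8$)
$\left(\left(-1 + 3\right) \left(-1\right) + t{\left(6 \right)}\right)^{2} = \left(\left(-1 + 3\right) \left(-1\right) + 8\right)^{2} = \left(2 \left(-1\right) + 8\right)^{2} = \left(-2 + 8\right)^{2} = 6^{2} = 36$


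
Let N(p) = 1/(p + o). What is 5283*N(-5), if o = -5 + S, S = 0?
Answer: -5283/10 ≈ -528.30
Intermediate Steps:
o = -5 (o = -5 + 0 = -5)
N(p) = 1/(-5 + p) (N(p) = 1/(p - 5) = 1/(-5 + p))
5283*N(-5) = 5283/(-5 - 5) = 5283/(-10) = 5283*(-1/10) = -5283/10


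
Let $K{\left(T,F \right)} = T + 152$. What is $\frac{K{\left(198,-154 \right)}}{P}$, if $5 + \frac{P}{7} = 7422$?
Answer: $\frac{50}{7417} \approx 0.0067413$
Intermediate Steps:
$K{\left(T,F \right)} = 152 + T$
$P = 51919$ ($P = -35 + 7 \cdot 7422 = -35 + 51954 = 51919$)
$\frac{K{\left(198,-154 \right)}}{P} = \frac{152 + 198}{51919} = 350 \cdot \frac{1}{51919} = \frac{50}{7417}$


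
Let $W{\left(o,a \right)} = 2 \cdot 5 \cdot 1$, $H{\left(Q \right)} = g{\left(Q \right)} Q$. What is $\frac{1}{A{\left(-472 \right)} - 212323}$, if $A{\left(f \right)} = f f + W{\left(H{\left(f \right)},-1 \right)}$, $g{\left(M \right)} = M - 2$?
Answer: $\frac{1}{10471} \approx 9.5502 \cdot 10^{-5}$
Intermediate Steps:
$g{\left(M \right)} = -2 + M$
$H{\left(Q \right)} = Q \left(-2 + Q\right)$ ($H{\left(Q \right)} = \left(-2 + Q\right) Q = Q \left(-2 + Q\right)$)
$W{\left(o,a \right)} = 10$ ($W{\left(o,a \right)} = 10 \cdot 1 = 10$)
$A{\left(f \right)} = 10 + f^{2}$ ($A{\left(f \right)} = f f + 10 = f^{2} + 10 = 10 + f^{2}$)
$\frac{1}{A{\left(-472 \right)} - 212323} = \frac{1}{\left(10 + \left(-472\right)^{2}\right) - 212323} = \frac{1}{\left(10 + 222784\right) - 212323} = \frac{1}{222794 - 212323} = \frac{1}{10471}$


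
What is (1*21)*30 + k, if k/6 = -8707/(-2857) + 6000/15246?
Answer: 1574486744/2419879 ≈ 650.65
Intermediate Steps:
k = 49962974/2419879 (k = 6*(-8707/(-2857) + 6000/15246) = 6*(-8707*(-1/2857) + 6000*(1/15246)) = 6*(8707/2857 + 1000/2541) = 6*(24981487/7259637) = 49962974/2419879 ≈ 20.647)
(1*21)*30 + k = (1*21)*30 + 49962974/2419879 = 21*30 + 49962974/2419879 = 630 + 49962974/2419879 = 1574486744/2419879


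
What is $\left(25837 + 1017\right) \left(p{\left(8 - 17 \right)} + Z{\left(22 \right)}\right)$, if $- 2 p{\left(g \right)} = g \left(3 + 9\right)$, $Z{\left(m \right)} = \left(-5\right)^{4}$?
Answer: $18233866$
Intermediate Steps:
$Z{\left(m \right)} = 625$
$p{\left(g \right)} = - 6 g$ ($p{\left(g \right)} = - \frac{g \left(3 + 9\right)}{2} = - \frac{g 12}{2} = - \frac{12 g}{2} = - 6 g$)
$\left(25837 + 1017\right) \left(p{\left(8 - 17 \right)} + Z{\left(22 \right)}\right) = \left(25837 + 1017\right) \left(- 6 \left(8 - 17\right) + 625\right) = 26854 \left(- 6 \left(8 - 17\right) + 625\right) = 26854 \left(\left(-6\right) \left(-9\right) + 625\right) = 26854 \left(54 + 625\right) = 26854 \cdot 679 = 18233866$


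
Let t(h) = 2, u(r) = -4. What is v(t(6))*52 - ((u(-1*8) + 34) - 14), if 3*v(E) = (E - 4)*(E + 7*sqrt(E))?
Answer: -256/3 - 728*sqrt(2)/3 ≈ -428.52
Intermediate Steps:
v(E) = (-4 + E)*(E + 7*sqrt(E))/3 (v(E) = ((E - 4)*(E + 7*sqrt(E)))/3 = ((-4 + E)*(E + 7*sqrt(E)))/3 = (-4 + E)*(E + 7*sqrt(E))/3)
v(t(6))*52 - ((u(-1*8) + 34) - 14) = (-28*sqrt(2)/3 - 4/3*2 + (1/3)*2**2 + 7*2**(3/2)/3)*52 - ((-4 + 34) - 14) = (-28*sqrt(2)/3 - 8/3 + (1/3)*4 + 7*(2*sqrt(2))/3)*52 - (30 - 14) = (-28*sqrt(2)/3 - 8/3 + 4/3 + 14*sqrt(2)/3)*52 - 1*16 = (-4/3 - 14*sqrt(2)/3)*52 - 16 = (-208/3 - 728*sqrt(2)/3) - 16 = -256/3 - 728*sqrt(2)/3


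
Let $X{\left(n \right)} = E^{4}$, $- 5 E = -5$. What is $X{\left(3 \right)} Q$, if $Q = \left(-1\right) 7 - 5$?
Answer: $-12$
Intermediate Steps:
$E = 1$ ($E = \left(- \frac{1}{5}\right) \left(-5\right) = 1$)
$Q = -12$ ($Q = -7 - 5 = -12$)
$X{\left(n \right)} = 1$ ($X{\left(n \right)} = 1^{4} = 1$)
$X{\left(3 \right)} Q = 1 \left(-12\right) = -12$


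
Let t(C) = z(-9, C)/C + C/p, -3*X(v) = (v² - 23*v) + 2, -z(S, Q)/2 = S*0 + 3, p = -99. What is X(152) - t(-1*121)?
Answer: -7119815/1089 ≈ -6537.9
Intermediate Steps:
z(S, Q) = -6 (z(S, Q) = -2*(S*0 + 3) = -2*(0 + 3) = -2*3 = -6)
X(v) = -⅔ - v²/3 + 23*v/3 (X(v) = -((v² - 23*v) + 2)/3 = -(2 + v² - 23*v)/3 = -⅔ - v²/3 + 23*v/3)
t(C) = -6/C - C/99 (t(C) = -6/C + C/(-99) = -6/C + C*(-1/99) = -6/C - C/99)
X(152) - t(-1*121) = (-⅔ - ⅓*152² + (23/3)*152) - (-6/((-1*121)) - (-1)*121/99) = (-⅔ - ⅓*23104 + 3496/3) - (-6/(-121) - 1/99*(-121)) = (-⅔ - 23104/3 + 3496/3) - (-6*(-1/121) + 11/9) = -19610/3 - (6/121 + 11/9) = -19610/3 - 1*1385/1089 = -19610/3 - 1385/1089 = -7119815/1089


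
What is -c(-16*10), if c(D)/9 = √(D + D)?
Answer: -72*I*√5 ≈ -161.0*I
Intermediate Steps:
c(D) = 9*√2*√D (c(D) = 9*√(D + D) = 9*√(2*D) = 9*(√2*√D) = 9*√2*√D)
-c(-16*10) = -9*√2*√(-16*10) = -9*√2*√(-160) = -9*√2*4*I*√10 = -72*I*√5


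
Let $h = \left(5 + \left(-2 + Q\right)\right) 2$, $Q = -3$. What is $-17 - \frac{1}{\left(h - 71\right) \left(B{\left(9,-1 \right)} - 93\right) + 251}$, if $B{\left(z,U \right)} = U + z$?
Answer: $- \frac{106863}{6286} \approx -17.0$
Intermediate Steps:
$h = 0$ ($h = \left(5 - 5\right) 2 = 0 \cdot 2 = 0$)
$-17 - \frac{1}{\left(h - 71\right) \left(B{\left(9,-1 \right)} - 93\right) + 251} = -17 - \frac{1}{\left(0 - 71\right) \left(\left(-1 + 9\right) - 93\right) + 251} = -17 - \frac{1}{- 71 \left(8 - 93\right) + 251} = -17 - \frac{1}{\left(-71\right) \left(-85\right) + 251} = -17 - \frac{1}{6035 + 251} = -17 - \frac{1}{6286} = - \frac{106863}{6286}$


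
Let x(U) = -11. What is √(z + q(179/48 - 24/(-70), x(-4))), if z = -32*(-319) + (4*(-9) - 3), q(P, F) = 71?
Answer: 32*√10 ≈ 101.19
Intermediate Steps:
z = 10169 (z = 10208 + (-36 - 3) = 10208 - 39 = 10169)
√(z + q(179/48 - 24/(-70), x(-4))) = √(10169 + 71) = √10240 = 32*√10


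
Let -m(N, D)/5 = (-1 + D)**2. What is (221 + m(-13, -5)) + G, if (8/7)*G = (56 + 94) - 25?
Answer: 1203/8 ≈ 150.38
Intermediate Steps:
m(N, D) = -5*(-1 + D)**2
G = 875/8 (G = 7*((56 + 94) - 25)/8 = 7*(150 - 25)/8 = (7/8)*125 = 875/8 ≈ 109.38)
(221 + m(-13, -5)) + G = (221 - 5*(-1 - 5)**2) + 875/8 = (221 - 5*(-6)**2) + 875/8 = (221 - 5*36) + 875/8 = (221 - 180) + 875/8 = 41 + 875/8 = 1203/8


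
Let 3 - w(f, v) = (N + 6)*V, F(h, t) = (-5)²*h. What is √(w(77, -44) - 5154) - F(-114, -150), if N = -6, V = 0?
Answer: 2850 + I*√5151 ≈ 2850.0 + 71.771*I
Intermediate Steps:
F(h, t) = 25*h
w(f, v) = 3 (w(f, v) = 3 - (-6 + 6)*0 = 3 - 0*0 = 3 - 1*0 = 3 + 0 = 3)
√(w(77, -44) - 5154) - F(-114, -150) = √(3 - 5154) - 25*(-114) = √(-5151) - 1*(-2850) = I*√5151 + 2850 = 2850 + I*√5151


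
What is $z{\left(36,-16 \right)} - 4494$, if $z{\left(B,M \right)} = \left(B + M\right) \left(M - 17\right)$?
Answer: $-5154$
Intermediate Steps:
$z{\left(B,M \right)} = \left(-17 + M\right) \left(B + M\right)$ ($z{\left(B,M \right)} = \left(B + M\right) \left(-17 + M\right) = \left(-17 + M\right) \left(B + M\right)$)
$z{\left(36,-16 \right)} - 4494 = \left(\left(-16\right)^{2} - 612 - -272 + 36 \left(-16\right)\right) - 4494 = \left(256 - 612 + 272 - 576\right) - 4494 = -660 - 4494 = -5154$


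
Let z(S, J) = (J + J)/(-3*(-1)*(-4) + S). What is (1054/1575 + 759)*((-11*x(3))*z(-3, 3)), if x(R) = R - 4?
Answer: -26322538/7875 ≈ -3342.5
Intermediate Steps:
z(S, J) = 2*J/(-12 + S) (z(S, J) = (2*J)/(3*(-4) + S) = (2*J)/(-12 + S) = 2*J/(-12 + S))
x(R) = -4 + R
(1054/1575 + 759)*((-11*x(3))*z(-3, 3)) = (1054/1575 + 759)*((-11*(-4 + 3))*(2*3/(-12 - 3))) = (1054*(1/1575) + 759)*((-11*(-1))*(2*3/(-15))) = (1054/1575 + 759)*(11*(2*3*(-1/15))) = 1196479*(11*(-2/5))/1575 = (1196479/1575)*(-22/5) = -26322538/7875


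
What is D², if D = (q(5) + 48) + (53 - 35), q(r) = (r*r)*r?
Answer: 36481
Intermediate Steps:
q(r) = r³ (q(r) = r²*r = r³)
D = 191 (D = (5³ + 48) + (53 - 35) = (125 + 48) + 18 = 173 + 18 = 191)
D² = 191² = 36481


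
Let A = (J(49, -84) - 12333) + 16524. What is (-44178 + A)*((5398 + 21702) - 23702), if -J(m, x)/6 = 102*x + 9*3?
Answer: 38258082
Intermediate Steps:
J(m, x) = -162 - 612*x (J(m, x) = -6*(102*x + 9*3) = -6*(102*x + 27) = -6*(27 + 102*x) = -162 - 612*x)
A = 55437 (A = ((-162 - 612*(-84)) - 12333) + 16524 = ((-162 + 51408) - 12333) + 16524 = (51246 - 12333) + 16524 = 38913 + 16524 = 55437)
(-44178 + A)*((5398 + 21702) - 23702) = (-44178 + 55437)*((5398 + 21702) - 23702) = 11259*(27100 - 23702) = 11259*3398 = 38258082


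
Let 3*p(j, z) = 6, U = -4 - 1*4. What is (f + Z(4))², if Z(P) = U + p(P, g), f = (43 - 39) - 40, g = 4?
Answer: 1764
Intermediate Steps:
U = -8 (U = -4 - 4 = -8)
f = -36 (f = 4 - 40 = -36)
p(j, z) = 2 (p(j, z) = (⅓)*6 = 2)
Z(P) = -6 (Z(P) = -8 + 2 = -6)
(f + Z(4))² = (-36 - 6)² = (-42)² = 1764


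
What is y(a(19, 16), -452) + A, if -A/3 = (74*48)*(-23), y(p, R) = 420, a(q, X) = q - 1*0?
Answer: 245508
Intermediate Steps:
a(q, X) = q (a(q, X) = q + 0 = q)
A = 245088 (A = -3*74*48*(-23) = -10656*(-23) = -3*(-81696) = 245088)
y(a(19, 16), -452) + A = 420 + 245088 = 245508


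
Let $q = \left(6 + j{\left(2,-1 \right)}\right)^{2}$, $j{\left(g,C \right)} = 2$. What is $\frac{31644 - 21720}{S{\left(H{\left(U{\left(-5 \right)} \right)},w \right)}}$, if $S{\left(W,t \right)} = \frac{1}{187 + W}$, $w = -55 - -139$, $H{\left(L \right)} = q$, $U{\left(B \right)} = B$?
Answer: $2490924$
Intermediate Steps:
$q = 64$ ($q = \left(6 + 2\right)^{2} = 8^{2} = 64$)
$H{\left(L \right)} = 64$
$w = 84$ ($w = -55 + 139 = 84$)
$\frac{31644 - 21720}{S{\left(H{\left(U{\left(-5 \right)} \right)},w \right)}} = \frac{31644 - 21720}{\frac{1}{187 + 64}} = \frac{9924}{\frac{1}{251}} = 9924 \frac{1}{\frac{1}{251}} = 9924 \cdot 251 = 2490924$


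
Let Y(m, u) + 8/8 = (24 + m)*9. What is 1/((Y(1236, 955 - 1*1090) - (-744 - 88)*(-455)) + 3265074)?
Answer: 1/2897853 ≈ 3.4508e-7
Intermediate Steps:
Y(m, u) = 215 + 9*m (Y(m, u) = -1 + (24 + m)*9 = -1 + (216 + 9*m) = 215 + 9*m)
1/((Y(1236, 955 - 1*1090) - (-744 - 88)*(-455)) + 3265074) = 1/(((215 + 9*1236) - (-744 - 88)*(-455)) + 3265074) = 1/(((215 + 11124) - (-832)*(-455)) + 3265074) = 1/((11339 - 1*378560) + 3265074) = 1/((11339 - 378560) + 3265074) = 1/(-367221 + 3265074) = 1/2897853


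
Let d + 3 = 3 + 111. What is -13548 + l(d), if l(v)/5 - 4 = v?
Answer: -12973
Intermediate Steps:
d = 111 (d = -3 + (3 + 111) = -3 + 114 = 111)
l(v) = 20 + 5*v
-13548 + l(d) = -13548 + (20 + 5*111) = -13548 + (20 + 555) = -13548 + 575 = -12973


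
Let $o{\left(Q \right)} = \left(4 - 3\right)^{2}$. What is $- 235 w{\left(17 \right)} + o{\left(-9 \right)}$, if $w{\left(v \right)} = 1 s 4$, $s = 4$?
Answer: $-3759$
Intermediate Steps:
$o{\left(Q \right)} = 1$ ($o{\left(Q \right)} = 1^{2} = 1$)
$w{\left(v \right)} = 16$ ($w{\left(v \right)} = 1 \cdot 4 \cdot 4 = 4 \cdot 4 = 16$)
$- 235 w{\left(17 \right)} + o{\left(-9 \right)} = \left(-235\right) 16 + 1 = -3760 + 1 = -3759$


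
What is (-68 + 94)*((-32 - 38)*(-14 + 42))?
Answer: -50960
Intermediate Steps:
(-68 + 94)*((-32 - 38)*(-14 + 42)) = 26*(-70*28) = 26*(-1960) = -50960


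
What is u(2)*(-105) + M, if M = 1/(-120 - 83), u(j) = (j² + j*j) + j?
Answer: -213151/203 ≈ -1050.0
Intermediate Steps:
u(j) = j + 2*j² (u(j) = (j² + j²) + j = 2*j² + j = j + 2*j²)
M = -1/203 (M = 1/(-203) = -1/203 ≈ -0.0049261)
u(2)*(-105) + M = (2*(1 + 2*2))*(-105) - 1/203 = (2*(1 + 4))*(-105) - 1/203 = (2*5)*(-105) - 1/203 = 10*(-105) - 1/203 = -1050 - 1/203 = -213151/203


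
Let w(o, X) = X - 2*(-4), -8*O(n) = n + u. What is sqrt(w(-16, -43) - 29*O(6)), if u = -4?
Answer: I*sqrt(111)/2 ≈ 5.2678*I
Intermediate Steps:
O(n) = 1/2 - n/8 (O(n) = -(n - 4)/8 = -(-4 + n)/8 = 1/2 - n/8)
w(o, X) = 8 + X (w(o, X) = X + 8 = 8 + X)
sqrt(w(-16, -43) - 29*O(6)) = sqrt((8 - 43) - 29*(1/2 - 1/8*6)) = sqrt(-35 - 29*(1/2 - 3/4)) = sqrt(-35 - 29*(-1/4)) = sqrt(-35 + 29/4) = sqrt(-111/4) = I*sqrt(111)/2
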